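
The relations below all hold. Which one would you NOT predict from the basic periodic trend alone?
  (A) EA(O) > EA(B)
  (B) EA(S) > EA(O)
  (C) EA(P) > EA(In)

The general trend: electron affinity increases across a period and decreases down a group.
(A) O (period 2, group 16) vs B (period 2, group 13): the stated order agrees with the simple trend.
(B) S (period 3, group 16) vs O (period 2, group 16): the stated order contradicts the simple trend.
(C) P (period 3, group 15) vs In (period 5, group 13): the stated order agrees with the simple trend.
The exception is (B): the compact 2p subshell of O repels the added electron more than S's larger 3p does.

(B)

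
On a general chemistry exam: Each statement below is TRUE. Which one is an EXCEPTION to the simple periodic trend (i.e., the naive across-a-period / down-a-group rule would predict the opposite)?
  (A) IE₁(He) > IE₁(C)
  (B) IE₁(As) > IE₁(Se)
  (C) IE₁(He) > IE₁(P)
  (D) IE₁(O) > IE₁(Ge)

(B)

The general trend: first ionisation energy increases across a period and decreases down a group.
(A) He (period 1, group 18) vs C (period 2, group 14): the stated order agrees with the simple trend.
(B) As (period 4, group 15) vs Se (period 4, group 16): the stated order contradicts the simple trend.
(C) He (period 1, group 18) vs P (period 3, group 15): the stated order agrees with the simple trend.
(D) O (period 2, group 16) vs Ge (period 4, group 14): the stated order agrees with the simple trend.
The exception is (B): Se (4p⁴) ionizes more easily than half-filled As (4p³).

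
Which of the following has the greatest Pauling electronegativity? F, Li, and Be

F

EN rises left→right (higher Z_eff, smaller atoms) and falls top→bottom (larger, more shielded atoms).
All lie in period 2, so electronegativity increases left to right.
The greatest Pauling electronegativity among these belongs to F.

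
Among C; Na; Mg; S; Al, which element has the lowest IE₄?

S

The fourth ionization energy removes an electron from the +3 ion. For each element: C³⁺ still has 1 valence electron; Na³⁺ is already 2 electrons into the core; Mg³⁺ is already 1 electron into the core; S³⁺ still has 3 valence electrons; Al³⁺ is the bare [Ne] core.
Core electrons are held far more tightly than valence electrons, so Na, Mg and Al top the IE_4 order.
Valence configurations: C³⁺ [He]2s¹, S³⁺ [Ne]3s²3p¹.
Tabulated IE_4 (kJ/mol): C 6223, Na 9543, Mg 10543, S 4556, Al 11577.
So the fourth ionization energies run S < C < Na < Mg < Al.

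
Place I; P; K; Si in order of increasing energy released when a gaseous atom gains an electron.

K, P, Si, I

Atoms with high Z_eff and room in the valence shell (especially the halogens) have the most exothermic electron affinities.
Here both period and group differ, so the two effects have to be weighed against each other.
P > K: relative to K, both the across-period and down-group shifts push P's electron affinity up.
Si > P: this pair runs against the simple trend — see the exception note.
I > Si: the two effects oppose for this pair; the across-period effect wins (295 vs 134 kJ/mol).
Note the exception: Si has a higher electron affinity than P, contrary to the simple trend — adding an electron to P's half-filled 3p³ is unfavourable, so Si (3p²) has the more exothermic EA.
Tabulated electron affinity (kJ/mol): Si 134, P 72, K 48, I 295.
So from lowest to highest: K < P < Si < I.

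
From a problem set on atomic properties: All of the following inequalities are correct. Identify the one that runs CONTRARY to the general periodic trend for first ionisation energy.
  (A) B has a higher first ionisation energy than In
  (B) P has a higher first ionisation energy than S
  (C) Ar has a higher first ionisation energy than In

(B)

The general trend: first ionisation energy increases across a period and decreases down a group.
(A) B (period 2, group 13) vs In (period 5, group 13): the stated order agrees with the simple trend.
(B) P (period 3, group 15) vs S (period 3, group 16): the stated order contradicts the simple trend.
(C) Ar (period 3, group 18) vs In (period 5, group 13): the stated order agrees with the simple trend.
The exception is (B): S (3p⁴) ionizes more easily than half-filled P (3p³) because the paired 3p electron in S is pushed out by e⁻–e⁻ repulsion.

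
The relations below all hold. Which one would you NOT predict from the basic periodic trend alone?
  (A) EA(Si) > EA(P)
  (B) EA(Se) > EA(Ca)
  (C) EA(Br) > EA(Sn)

(A)

The general trend: electron affinity increases across a period and decreases down a group.
(A) Si (period 3, group 14) vs P (period 3, group 15): the stated order contradicts the simple trend.
(B) Se (period 4, group 16) vs Ca (period 4, group 2): the stated order agrees with the simple trend.
(C) Br (period 4, group 17) vs Sn (period 5, group 14): the stated order agrees with the simple trend.
The exception is (A): adding an electron to P's half-filled 3p³ is unfavourable, so Si (3p²) has the more exothermic EA.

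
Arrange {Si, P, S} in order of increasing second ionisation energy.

Si < P < S

Consider each +1 ion: Si⁺ still has 3 valence electrons; P⁺ still has 4 valence electrons; S⁺ still has 5 valence electrons.
All are still removing valence electrons, so compare the +1 ions as you would atoms: IE_2 generally rises across a period (higher Z_eff) and falls down a group (larger shell), subject to the usual subshell exceptions.
Valence configurations: Si⁺ [Ne]3s²3p¹, P⁺ [Ne]3s²3p², S⁺ [Ne]3s²3p³.
Tabulated IE_2 (kJ/mol): Si 1577, P 1907, S 2252.
Putting it together, IE_2: Si < P < S.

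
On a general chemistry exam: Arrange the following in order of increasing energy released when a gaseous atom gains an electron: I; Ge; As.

Ge is in period 4, group 14; As is in period 4, group 15; I is in period 5, group 17.
Adding an electron releases more energy for atoms nearer the top right (short of the noble gases).
These span different periods and groups, so the two trends combine.
Ge > As: this pair runs against the simple trend — see the exception note.
I > Ge: period and group pull opposite ways; the across-period shift dominates (295 vs 119 kJ/mol).
Note the exception: Ge has a higher electron affinity than As, contrary to the simple trend — adding an electron to As's half-filled 4p³ is unfavourable, so Ge (4p²) has the more exothermic EA.
For reference (kJ/mol): Ge 119, As 78, I 295.
So from lowest to highest: As < Ge < I.

As < Ge < I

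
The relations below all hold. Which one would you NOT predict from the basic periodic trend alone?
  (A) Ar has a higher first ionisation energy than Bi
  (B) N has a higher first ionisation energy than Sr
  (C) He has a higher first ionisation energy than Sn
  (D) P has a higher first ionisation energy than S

The general trend: first ionisation energy increases across a period and decreases down a group.
(A) Ar (period 3, group 18) vs Bi (period 6, group 15): the stated order agrees with the simple trend.
(B) N (period 2, group 15) vs Sr (period 5, group 2): the stated order agrees with the simple trend.
(C) He (period 1, group 18) vs Sn (period 5, group 14): the stated order agrees with the simple trend.
(D) P (period 3, group 15) vs S (period 3, group 16): the stated order contradicts the simple trend.
The exception is (D): S (3p⁴) ionizes more easily than half-filled P (3p³) because the paired 3p electron in S is pushed out by e⁻–e⁻ repulsion.

(D)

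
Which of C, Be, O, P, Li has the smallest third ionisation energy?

P

After 2 electrons have been removed, what remains? C²⁺ still has 2 valence electrons; Be²⁺ is the bare [He] core; O²⁺ still has 4 valence electrons; P²⁺ still has 3 valence electrons; Li²⁺ is already 1 electron into the core.
Pulling an electron out of a noble-gas core costs far more than removing a remaining valence electron, so Li and Be sit at the high end of IE_3.
Valence configurations: C²⁺ [He]2s², O²⁺ [He]2s²2p², P²⁺ [Ne]3s²3p¹.
The numbers (kJ/mol): C 4620, Be 14849, O 5300, P 2914, Li 11815.
Overall IE_3 order: P < C < O < Li < Be.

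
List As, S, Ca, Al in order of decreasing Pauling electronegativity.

S, As, Al, Ca

Al is in period 3, group 13; S is in period 3, group 16; Ca is in period 4, group 2; As is in period 4, group 15.
Atoms toward the upper right of the periodic table pull bonding electrons most strongly.
Here both period and group differ, so the two effects have to be weighed against each other.
Al > Ca: relative to Ca, both the across-period and down-group shifts push Al's electronegativity up.
As > Al: the two effects oppose for this pair; the across-period effect wins (2.18 vs 1.61).
S > As: both effects reinforce here, so S is clearly the higher of the two.
Approximate values (Pauling): Al 1.61, S 2.58, Ca 1.00, As 2.18.
So from highest to lowest: S > As > Al > Ca.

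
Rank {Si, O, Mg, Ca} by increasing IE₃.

Si < Ca < O < Mg

Consider each +2 ion: Si²⁺ still has 2 valence electrons; O²⁺ still has 4 valence electrons; Mg²⁺ is the bare [Ne] core; Ca²⁺ is the bare [Ar] core.
Usually core removal costs more than valence removal, but here the competition is close: a tightly held n=2 valence electron can cost more to remove than an n=3 core electron, so the actual values have to decide it.
Valence configurations: Si²⁺ [Ne]3s², O²⁺ [He]2s²2p².
The numbers (kJ/mol): Si 3232, O 5300, Mg 7733, Ca 4912.
Hence IE_3: Si < Ca < O < Mg.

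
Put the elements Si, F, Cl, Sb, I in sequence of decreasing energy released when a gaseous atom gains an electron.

Cl > F > I > Si > Sb

F is in period 2, group 17; Si is in period 3, group 14; Cl is in period 3, group 17; Sb is in period 5, group 15; I is in period 5, group 17.
EA tends to increase across a period and decrease down a group, though the pattern is less regular than for IE or radius.
Here both period and group differ, so the two effects have to be weighed against each other.
Si > Sb: period and group pull opposite ways; the down-group shift dominates (134 vs 103 kJ/mol).
I > Si: the two effects oppose for this pair; the across-period effect wins (295 vs 134 kJ/mol).
F > I: F sits above I in group 17, so the down-group effect alone puts F higher.
Cl > F: this pair runs against the simple trend — see the exception note.
Note the exception: Cl has a higher electron affinity than F, contrary to the simple trend — F's small 2p subshell makes the incoming electron feel strong e⁻–e⁻ repulsion, so Cl actually releases more energy on gaining an electron.
Tabulated electron affinity (kJ/mol): F 328, Si 134, Cl 349, Sb 103, I 295.
So from highest to lowest: Cl > F > I > Si > Sb.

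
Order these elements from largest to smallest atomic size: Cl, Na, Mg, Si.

Na > Mg > Si > Cl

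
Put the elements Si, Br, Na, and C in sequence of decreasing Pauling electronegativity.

Br > C > Si > Na

C is in period 2, group 14; Na is in period 3, group 1; Si is in period 3, group 14; Br is in period 4, group 17.
Atoms toward the upper right of the periodic table pull bonding electrons most strongly.
Neither a single period nor a single group — weigh both effects.
Si > Na: Si lies to the right of Na in period 3, so the across-period effect alone puts Si higher.
C > Si: they share group 14; the group trend gives C the larger value.
Br > C: the two effects oppose for this pair; the across-period effect wins (2.96 vs 2.55).
Tabulated electronegativity (Pauling): C 2.55, Na 0.93, Si 1.90, Br 2.96.
So from highest to lowest: Br > C > Si > Na.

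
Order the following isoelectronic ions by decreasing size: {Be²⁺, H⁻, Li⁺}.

H⁻, Li⁺, Be²⁺

All of these have 2 electrons, so size is governed by nuclear charge alone: the more protons, the stronger the pull on the same electron cloud, and the smaller the ion.
Nuclear charges: Be²⁺ (Z=4), Li⁺ (Z=3), H⁻ (Z=1).
Largest to smallest: H⁻ > Li⁺ > Be²⁺.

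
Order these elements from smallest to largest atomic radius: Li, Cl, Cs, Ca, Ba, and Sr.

Cl < Li < Ca < Sr < Ba < Cs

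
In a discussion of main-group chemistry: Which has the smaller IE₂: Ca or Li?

Ca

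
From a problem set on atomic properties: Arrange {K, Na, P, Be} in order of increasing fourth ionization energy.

The fourth ionization energy removes an electron from the +3 ion. For each element: K³⁺ is already 2 electrons into the core; Na³⁺ is already 2 electrons into the core; P³⁺ still has 2 valence electrons; Be³⁺ is already 1 electron into the core.
Pulling an electron out of a noble-gas core costs far more than removing a remaining valence electron, so K, Na and Be sit at the high end of IE_4.
Tabulated IE_4 (kJ/mol): K 5877, Na 9543, P 4964, Be 21007.
Overall IE_4 order: P < K < Na < Be.

P < K < Na < Be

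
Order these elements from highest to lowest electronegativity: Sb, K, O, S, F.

F > O > S > Sb > K

O is in period 2, group 16; F is in period 2, group 17; S is in period 3, group 16; K is in period 4, group 1; Sb is in period 5, group 15.
Atoms toward the upper right of the periodic table pull bonding electrons most strongly.
Here both period and group differ, so the two effects have to be weighed against each other.
Sb > K: period and group pull opposite ways; the across-period shift dominates (2.05 vs 0.82).
S > Sb: both effects reinforce here, so S is clearly the higher of the two.
O > S: O sits above S in group 16, so the down-group effect alone puts O higher.
F > O: F lies to the right of O in period 2, so the across-period effect alone puts F higher.
Tabulated electronegativity (Pauling): O 3.44, F 3.98, S 2.58, K 0.82, Sb 2.05.
So from highest to lowest: F > O > S > Sb > K.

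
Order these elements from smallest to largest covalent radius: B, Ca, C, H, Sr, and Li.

H is in period 1, group 1; Li is in period 2, group 1; B is in period 2, group 13; C is in period 2, group 14; Ca is in period 4, group 2; Sr is in period 5, group 2.
Atomic radius shrinks across a period as nuclear charge pulls the same shell inward, and grows down a group as new shells are added.
These span different periods and groups, so the two trends combine.
C > H: period and group pull opposite ways; the down-group shift dominates (75 vs 32 pm).
B > C: B lies to the left of C in period 2, so the across-period effect alone puts B larger.
Li > B: Li lies to the left of B in period 2, so the across-period effect alone puts Li larger.
Ca > Li: period and group pull opposite ways; the down-group shift dominates (171 vs 133 pm).
Sr > Ca: they share group 2; the group trend gives Sr the larger value.
Tabulated atomic radius (pm): H 32, Li 133, B 85, C 75, Ca 171, Sr 185.
So from smallest to largest: H < C < B < Li < Ca < Sr.

H < C < B < Li < Ca < Sr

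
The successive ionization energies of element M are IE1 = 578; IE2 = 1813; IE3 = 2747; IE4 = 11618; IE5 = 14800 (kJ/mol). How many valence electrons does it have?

Look for the largest jump between consecutive ionization energies: IE4/IE3 ≈ 4.2, far larger than any earlier ratio.
That jump marks the point where a core electron is being removed. So the atom has 3 valence electrons.

3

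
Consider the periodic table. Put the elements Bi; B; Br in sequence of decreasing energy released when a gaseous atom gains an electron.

Br > Bi > B

B is in period 2, group 13; Br is in period 4, group 17; Bi is in period 6, group 15.
EA tends to increase across a period and decrease down a group, though the pattern is less regular than for IE or radius.
Neither a single period nor a single group — weigh both effects.
Bi > B: period and group pull opposite ways; the across-period shift dominates (91 vs 27 kJ/mol).
Br > Bi: relative to Bi, both the across-period and down-group shifts push Br's electron affinity up.
Tabulated electron affinity (kJ/mol): B 27, Br 325, Bi 91.
So from highest to lowest: Br > Bi > B.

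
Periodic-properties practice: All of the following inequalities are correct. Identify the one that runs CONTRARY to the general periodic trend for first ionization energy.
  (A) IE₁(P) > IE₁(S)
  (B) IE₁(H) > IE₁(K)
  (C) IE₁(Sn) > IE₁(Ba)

(A)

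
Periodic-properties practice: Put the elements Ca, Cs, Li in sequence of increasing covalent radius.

Li is in period 2, group 1; Ca is in period 4, group 2; Cs is in period 6, group 1.
Moving right in a period, electrons are added to the same shell under a stronger nuclear pull, so atoms get smaller; moving down, a new shell is opened and atoms get larger.
These span different periods and groups, so the two trends combine.
Ca > Li: period and group pull opposite ways; the down-group shift dominates (171 vs 133 pm).
Cs > Ca: both effects reinforce here, so Cs is clearly the larger of the two.
Tabulated atomic radius (pm): Li 133, Ca 171, Cs 232.
So from smallest to largest: Li < Ca < Cs.

Li < Ca < Cs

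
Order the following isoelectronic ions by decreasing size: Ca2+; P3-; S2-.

P3- > S2- > Ca2+

All of these have 18 electrons, so size is governed by nuclear charge alone: the more protons, the stronger the pull on the same electron cloud, and the smaller the ion.
Nuclear charges: Ca2+ (Z=20), S2- (Z=16), P3- (Z=15).
Largest to smallest: P3- > S2- > Ca2+.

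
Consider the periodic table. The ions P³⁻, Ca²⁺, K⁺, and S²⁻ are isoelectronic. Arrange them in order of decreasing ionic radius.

P³⁻ > S²⁻ > K⁺ > Ca²⁺

All of these have 18 electrons, so size is governed by nuclear charge alone: the more protons, the stronger the pull on the same electron cloud, and the smaller the ion.
Nuclear charges: Ca²⁺ (Z=20), K⁺ (Z=19), S²⁻ (Z=16), P³⁻ (Z=15).
Largest to smallest: P³⁻ > S²⁻ > K⁺ > Ca²⁺.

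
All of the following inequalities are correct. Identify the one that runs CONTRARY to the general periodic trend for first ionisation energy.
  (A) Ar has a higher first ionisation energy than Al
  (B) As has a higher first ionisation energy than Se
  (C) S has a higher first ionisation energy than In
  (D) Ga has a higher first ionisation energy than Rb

(B)

The general trend: first ionisation energy increases across a period and decreases down a group.
(A) Ar (period 3, group 18) vs Al (period 3, group 13): the stated order agrees with the simple trend.
(B) As (period 4, group 15) vs Se (period 4, group 16): the stated order contradicts the simple trend.
(C) S (period 3, group 16) vs In (period 5, group 13): the stated order agrees with the simple trend.
(D) Ga (period 4, group 13) vs Rb (period 5, group 1): the stated order agrees with the simple trend.
The exception is (B): Se (4p⁴) ionizes more easily than half-filled As (4p³).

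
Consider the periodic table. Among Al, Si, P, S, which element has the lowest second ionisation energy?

Si

IE_2 is the cost of taking one more electron from the +1 cation: Al⁺ still has 2 valence electrons; Si⁺ still has 3 valence electrons; P⁺ still has 4 valence electrons; S⁺ still has 5 valence electrons.
All are still removing valence electrons, so compare the +1 ions as you would atoms: IE_2 generally rises across a period (higher Z_eff) and falls down a group (larger shell), subject to the usual subshell exceptions.
Valence configurations: Al⁺ [Ne]3s², Si⁺ [Ne]3s²3p¹, P⁺ [Ne]3s²3p², S⁺ [Ne]3s²3p³.
Si⁺ loses a lone 3p electron whereas Al⁺ must break into a filled 3s² pair, so IE_2(Al) > IE_2(Si) even though Si has the higher nuclear charge.
The numbers (kJ/mol): Al 1817, Si 1577, P 1907, S 2252.
Putting it together, IE_2: Si < Al < P < S.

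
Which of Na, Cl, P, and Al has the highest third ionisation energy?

The third ionization energy removes an electron from the +2 ion. For each element: Na²⁺ is already 1 electron into the core; Cl²⁺ still has 5 valence electrons; P²⁺ still has 3 valence electrons; Al²⁺ still has 1 valence electron.
Core electrons are held far more tightly than valence electrons, so Na tops the IE_3 order.
Valence configurations: Cl²⁺ [Ne]3s²3p³, P²⁺ [Ne]3s²3p¹, Al²⁺ [Ne]3s¹.
Approximate IE_3 values (kJ/mol): Na 6910, Cl 3822, P 2914, Al 2745.
Overall IE_3 order: Al < P < Cl < Na.

Na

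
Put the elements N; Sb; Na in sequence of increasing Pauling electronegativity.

Na < Sb < N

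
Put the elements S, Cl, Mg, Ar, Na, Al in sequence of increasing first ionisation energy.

Na < Al < Mg < S < Cl < Ar

Across a period the outer electron is held more tightly (higher IE₁); down a group it sits in a higher shell, more shielded, and comes off more easily.
All lie in period 3; the across-period trend (first ionization energy increases left to right) applies, with the exception below.
Note the exception: Mg has a higher first ionization energy than Al, contrary to the simple trend — Al's single 3p electron is easier to remove than one from Mg's filled 3s².
For reference (kJ/mol): Na 496, Mg 738, Al 578, S 1000, Cl 1251, Ar 1521.
So from lowest to highest: Na < Al < Mg < S < Cl < Ar.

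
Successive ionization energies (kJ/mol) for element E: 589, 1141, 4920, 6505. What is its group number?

Look for the largest jump between consecutive ionization energies: IE3/IE2 ≈ 4.3, far larger than any earlier ratio.
That jump marks the point where a core electron is being removed. So the atom has 2 valence electrons.
A main-group element with 2 valence electrons is in group 2.

Group 2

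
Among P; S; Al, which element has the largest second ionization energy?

S

IE_2 is the cost of taking one more electron from the +1 cation: P⁺ still has 4 valence electrons; S⁺ still has 5 valence electrons; Al⁺ still has 2 valence electrons.
All are still removing valence electrons, so compare the +1 ions as you would atoms: IE_2 generally rises across a period (higher Z_eff) and falls down a group (larger shell), subject to the usual subshell exceptions.
Valence configurations: P⁺ [Ne]3s²3p², S⁺ [Ne]3s²3p³, Al⁺ [Ne]3s².
Tabulated IE_2 (kJ/mol): P 1907, S 2252, Al 1817.
Hence IE_2: Al < P < S.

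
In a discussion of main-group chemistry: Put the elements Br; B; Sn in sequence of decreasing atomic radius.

Moving right in a period, electrons are added to the same shell under a stronger nuclear pull, so atoms get smaller; moving down, a new shell is opened and atoms get larger.
Here both period and group differ, so the two effects have to be weighed against each other.
Br > B: the two effects oppose for this pair; the down-group effect wins (114 vs 85 pm).
Sn > Br: both effects reinforce here, so Sn is clearly the larger of the two.
Approximate values (pm): B 85, Br 114, Sn 140.
So from largest to smallest: Sn > Br > B.

Sn > Br > B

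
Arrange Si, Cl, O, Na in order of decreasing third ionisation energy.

Na > O > Cl > Si

Consider each +2 ion: Si²⁺ still has 2 valence electrons; Cl²⁺ still has 5 valence electrons; O²⁺ still has 4 valence electrons; Na²⁺ is already 1 electron into the core.
Core electrons are held far more tightly than valence electrons, so Na tops the IE_3 order.
Valence configurations: Si²⁺ [Ne]3s², Cl²⁺ [Ne]3s²3p³, O²⁺ [He]2s²2p².
Tabulated IE_3 (kJ/mol): Si 3232, Cl 3822, O 5300, Na 6910.
So the third ionization energies run Si < Cl < O < Na.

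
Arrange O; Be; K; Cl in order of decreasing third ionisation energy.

After 2 electrons have been removed, what remains? O²⁺ still has 4 valence electrons; Be²⁺ is the bare [He] core; K²⁺ is already 1 electron into the core; Cl²⁺ still has 5 valence electrons.
Usually core removal costs more than valence removal, but here the competition is close: a tightly held n=2 valence electron can cost more to remove than an n=3 core electron, so the actual values have to decide it.
Valence configurations: O²⁺ [He]2s²2p², Cl²⁺ [Ne]3s²3p³.
Tabulated IE_3 (kJ/mol): O 5300, Be 14849, K 4420, Cl 3822.
Putting it together, IE_3: Cl < K < O < Be.

Be > O > K > Cl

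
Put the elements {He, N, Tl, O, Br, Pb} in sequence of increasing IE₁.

He is in period 1, group 18; N is in period 2, group 15; O is in period 2, group 16; Br is in period 4, group 17; Tl is in period 6, group 13; Pb is in period 6, group 14.
First ionization energy rises across a period (greater Z_eff holds electrons more tightly) and falls down a group (valence electrons are farther from the nucleus).
Neither a single period nor a single group — weigh both effects.
Pb > Tl: Pb lies to the right of Tl in period 6, so the across-period effect alone puts Pb higher.
Br > Pb: both effects reinforce here, so Br is clearly the higher of the two.
O > Br: period and group pull opposite ways; the down-group shift dominates (1314 vs 1140 kJ/mol).
N > O: this pair runs against the simple trend — see the exception note.
He > N: both effects reinforce here, so He is clearly the higher of the two.
Note the exception: N has a higher first ionization energy than O, contrary to the simple trend — pairing an electron in O's 2p⁴ costs repulsion energy, so O ionizes more easily than half-filled N (2p³).
For reference (kJ/mol): He 2372, N 1402, O 1314, Br 1140, Tl 589, Pb 716.
So from lowest to highest: Tl < Pb < Br < O < N < He.

Tl, Pb, Br, O, N, He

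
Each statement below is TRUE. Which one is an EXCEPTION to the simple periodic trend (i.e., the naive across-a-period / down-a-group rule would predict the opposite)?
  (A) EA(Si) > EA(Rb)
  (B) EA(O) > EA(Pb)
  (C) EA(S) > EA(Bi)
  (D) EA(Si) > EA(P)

The general trend: electron affinity increases across a period and decreases down a group.
(A) Si (period 3, group 14) vs Rb (period 5, group 1): the stated order agrees with the simple trend.
(B) O (period 2, group 16) vs Pb (period 6, group 14): the stated order agrees with the simple trend.
(C) S (period 3, group 16) vs Bi (period 6, group 15): the stated order agrees with the simple trend.
(D) Si (period 3, group 14) vs P (period 3, group 15): the stated order contradicts the simple trend.
The exception is (D): adding an electron to P's half-filled 3p³ is unfavourable, so Si (3p²) has the more exothermic EA.

(D)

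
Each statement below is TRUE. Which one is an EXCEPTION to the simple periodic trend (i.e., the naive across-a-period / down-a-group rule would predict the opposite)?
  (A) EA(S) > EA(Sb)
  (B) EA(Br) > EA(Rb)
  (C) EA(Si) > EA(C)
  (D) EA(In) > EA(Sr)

(C)

The general trend: electron affinity increases across a period and decreases down a group.
(A) S (period 3, group 16) vs Sb (period 5, group 15): the stated order agrees with the simple trend.
(B) Br (period 4, group 17) vs Rb (period 5, group 1): the stated order agrees with the simple trend.
(C) Si (period 3, group 14) vs C (period 2, group 14): the stated order contradicts the simple trend.
(D) In (period 5, group 13) vs Sr (period 5, group 2): the stated order agrees with the simple trend.
The exception is (C): Si's larger, more diffuse 3p orbitals accept an added electron slightly more readily than C's compact 2p.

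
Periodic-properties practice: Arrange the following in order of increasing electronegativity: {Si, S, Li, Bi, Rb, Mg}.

Rb < Li < Mg < Si < Bi < S

Smaller atoms with higher effective nuclear charge are more electronegative.
Here both period and group differ, so the two effects have to be weighed against each other.
Li > Rb: Li sits above Rb in group 1, so the down-group effect alone puts Li higher.
Mg > Li: the two effects oppose for this pair; the across-period effect wins (1.31 vs 0.98).
Si > Mg: Si lies to the right of Mg in period 3, so the across-period effect alone puts Si higher.
Bi > Si: period and group pull opposite ways; the across-period shift dominates (2.02 vs 1.90).
S > Bi: both effects reinforce here, so S is clearly the higher of the two.
For reference (Pauling): Li 0.98, Mg 1.31, Si 1.90, S 2.58, Rb 0.82, Bi 2.02.
So from lowest to highest: Rb < Li < Mg < Si < Bi < S.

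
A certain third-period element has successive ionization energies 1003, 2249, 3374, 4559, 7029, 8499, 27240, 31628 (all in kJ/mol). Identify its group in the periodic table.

Group 16

Look for the largest jump between consecutive ionization energies: IE7/IE6 ≈ 3.2, far larger than any earlier ratio.
That jump marks the point where a core electron is being removed. So the atom has 6 valence electrons.
A main-group element with 6 valence electrons is in group 16.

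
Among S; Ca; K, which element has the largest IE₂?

K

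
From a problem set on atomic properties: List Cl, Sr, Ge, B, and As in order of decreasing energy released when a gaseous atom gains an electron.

Cl, Ge, As, B, Sr

B is in period 2, group 13; Cl is in period 3, group 17; Ge is in period 4, group 14; As is in period 4, group 15; Sr is in period 5, group 2.
Atoms with high Z_eff and room in the valence shell (especially the halogens) have the most exothermic electron affinities.
These span different periods and groups, so the two trends combine.
B > Sr: both effects reinforce here, so B is clearly the higher of the two.
As > B: the two effects oppose for this pair; the across-period effect wins (78 vs 27 kJ/mol).
Ge > As: this pair runs against the simple trend — see the exception note.
Cl > Ge: both effects reinforce here, so Cl is clearly the higher of the two.
Note the exception: Ge has a higher electron affinity than As, contrary to the simple trend — adding an electron to As's half-filled 4p³ is unfavourable, so Ge (4p²) has the more exothermic EA.
For reference (kJ/mol): B 27, Cl 349, Ge 119, As 78, Sr 5.
So from highest to lowest: Cl > Ge > As > B > Sr.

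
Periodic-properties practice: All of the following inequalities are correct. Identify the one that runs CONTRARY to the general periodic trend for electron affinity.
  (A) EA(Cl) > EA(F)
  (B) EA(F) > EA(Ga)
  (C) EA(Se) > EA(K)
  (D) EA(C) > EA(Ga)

The general trend: electron affinity increases across a period and decreases down a group.
(A) Cl (period 3, group 17) vs F (period 2, group 17): the stated order contradicts the simple trend.
(B) F (period 2, group 17) vs Ga (period 4, group 13): the stated order agrees with the simple trend.
(C) Se (period 4, group 16) vs K (period 4, group 1): the stated order agrees with the simple trend.
(D) C (period 2, group 14) vs Ga (period 4, group 13): the stated order agrees with the simple trend.
The exception is (A): F's small 2p subshell makes the incoming electron feel strong e⁻–e⁻ repulsion, so Cl actually releases more energy on gaining an electron.

(A)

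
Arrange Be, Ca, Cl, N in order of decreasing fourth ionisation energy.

Consider each +3 ion: Be³⁺ is already 1 electron into the core; Ca³⁺ is already 1 electron into the core; Cl³⁺ still has 4 valence electrons; N³⁺ still has 2 valence electrons.
Usually core removal costs more than valence removal, but here the competition is close: a tightly held n=2 valence electron can cost more to remove than an n=3 core electron, so the actual values have to decide it.
Valence configurations: Cl³⁺ [Ne]3s²3p², N³⁺ [He]2s².
Tabulated IE_4 (kJ/mol): Be 21007, Ca 6491, Cl 5159, N 7475.
Putting it together, IE_4: Cl < Ca < N < Be.

Be > N > Ca > Cl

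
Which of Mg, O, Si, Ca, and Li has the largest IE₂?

IE_2 is the cost of taking one more electron from the +1 cation: Mg⁺ still has 1 valence electron; O⁺ still has 5 valence electrons; Si⁺ still has 3 valence electrons; Ca⁺ still has 1 valence electron; Li⁺ is the bare [He] core.
Breaking into a closed-shell core is much more expensive than removing a leftover valence electron — Li has the largest IE_2 here.
Valence configurations: Mg⁺ [Ne]3s¹, O⁺ [He]2s²2p³, Si⁺ [Ne]3s²3p¹, Ca⁺ [Ar]4s¹.
Tabulated IE_2 (kJ/mol): Mg 1451, O 3388, Si 1577, Ca 1145, Li 7298.
So the second ionization energies run Ca < Mg < Si < O < Li.

Li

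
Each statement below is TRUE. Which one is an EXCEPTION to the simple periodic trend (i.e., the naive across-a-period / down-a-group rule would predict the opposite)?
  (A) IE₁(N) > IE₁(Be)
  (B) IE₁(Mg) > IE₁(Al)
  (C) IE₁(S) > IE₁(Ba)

The general trend: first ionization energy increases across a period and decreases down a group.
(A) N (period 2, group 15) vs Be (period 2, group 2): the stated order agrees with the simple trend.
(B) Mg (period 3, group 2) vs Al (period 3, group 13): the stated order contradicts the simple trend.
(C) S (period 3, group 16) vs Ba (period 6, group 2): the stated order agrees with the simple trend.
The exception is (B): Al's single 3p electron is easier to remove than one from Mg's filled 3s².

(B)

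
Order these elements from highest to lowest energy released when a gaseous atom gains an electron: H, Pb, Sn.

H is in period 1, group 1; Sn is in period 5, group 14; Pb is in period 6, group 14.
Atoms with high Z_eff and room in the valence shell (especially the halogens) have the most exothermic electron affinities.
Neither a single period nor a single group — weigh both effects.
H > Pb: the two effects oppose for this pair; the down-group effect wins (73 vs 35 kJ/mol).
Sn > H: the two effects oppose for this pair; the across-period effect wins (107 vs 73 kJ/mol).
Approximate values (kJ/mol): H 73, Sn 107, Pb 35.
So from highest to lowest: Sn > H > Pb.

Sn > H > Pb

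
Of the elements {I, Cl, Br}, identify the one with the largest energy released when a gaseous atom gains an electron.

EA tends to increase across a period and decrease down a group, though the pattern is less regular than for IE or radius.
All are in group 17, so electron affinity increases up the group.
The largest energy released when a gaseous atom gains an electron among these belongs to Cl.

Cl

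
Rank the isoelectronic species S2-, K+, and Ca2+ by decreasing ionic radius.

All of these have 18 electrons, so size is governed by nuclear charge alone: the more protons, the stronger the pull on the same electron cloud, and the smaller the ion.
Nuclear charges: Ca2+ (Z=20), K+ (Z=19), S2- (Z=16).
Largest to smallest: S2- > K+ > Ca2+.

S2- > K+ > Ca2+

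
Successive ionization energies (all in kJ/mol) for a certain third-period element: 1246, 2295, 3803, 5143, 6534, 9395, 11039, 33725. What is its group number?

Look for the largest jump between consecutive ionization energies: IE8/IE7 ≈ 3.1, far larger than any earlier ratio.
That jump marks the point where a core electron is being removed. So the atom has 7 valence electrons.
A main-group element with 7 valence electrons is in group 17.

Group 17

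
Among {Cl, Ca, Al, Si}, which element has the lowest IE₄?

Si

The fourth ionization energy removes an electron from the +3 ion. For each element: Cl³⁺ still has 4 valence electrons; Ca³⁺ is already 1 electron into the core; Al³⁺ is the bare [Ne] core; Si³⁺ still has 1 valence electron.
Pulling an electron out of a noble-gas core costs far more than removing a remaining valence electron, so Ca and Al sit at the high end of IE_4.
Valence configurations: Cl³⁺ [Ne]3s²3p², Si³⁺ [Ne]3s¹.
Tabulated IE_4 (kJ/mol): Cl 5159, Ca 6491, Al 11577, Si 4356.
Hence IE_4: Si < Cl < Ca < Al.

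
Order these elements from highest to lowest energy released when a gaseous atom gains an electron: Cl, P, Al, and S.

Al is in period 3, group 13; P is in period 3, group 15; S is in period 3, group 16; Cl is in period 3, group 17.
Adding an electron releases more energy for atoms nearer the top right (short of the noble gases).
All lie in period 3, so electron affinity increases left to right.
So from highest to lowest: Cl > S > P > Al.

Cl > S > P > Al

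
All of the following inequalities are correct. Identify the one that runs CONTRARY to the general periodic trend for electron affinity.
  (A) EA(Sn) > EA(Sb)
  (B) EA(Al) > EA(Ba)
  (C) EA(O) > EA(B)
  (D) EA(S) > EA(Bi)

The general trend: electron affinity increases across a period and decreases down a group.
(A) Sn (period 5, group 14) vs Sb (period 5, group 15): the stated order contradicts the simple trend.
(B) Al (period 3, group 13) vs Ba (period 6, group 2): the stated order agrees with the simple trend.
(C) O (period 2, group 16) vs B (period 2, group 13): the stated order agrees with the simple trend.
(D) S (period 3, group 16) vs Bi (period 6, group 15): the stated order agrees with the simple trend.
The exception is (A): adding an electron to Sb's half-filled 5p³ is unfavourable, so Sn has the more exothermic EA.

(A)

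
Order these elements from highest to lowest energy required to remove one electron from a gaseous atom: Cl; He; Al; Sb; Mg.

He is in period 1, group 18; Mg is in period 3, group 2; Al is in period 3, group 13; Cl is in period 3, group 17; Sb is in period 5, group 15.
Across a period the outer electron is held more tightly (higher IE₁); down a group it sits in a higher shell, more shielded, and comes off more easily.
Here both period and group differ, so the two effects have to be weighed against each other.
Mg > Al: this pair runs against the simple trend — see the exception note.
Sb > Mg: the two effects oppose for this pair; the across-period effect wins (831 vs 738 kJ/mol).
Cl > Sb: relative to Sb, both the across-period and down-group shifts push Cl's first ionization energy up.
He > Cl: relative to Cl, both the across-period and down-group shifts push He's first ionization energy up.
Note the exception: Mg has a higher first ionization energy than Al, contrary to the simple trend — Al's single 3p electron is easier to remove than one from Mg's filled 3s².
Tabulated first ionization energy (kJ/mol): He 2372, Mg 738, Al 578, Cl 1251, Sb 831.
So from highest to lowest: He > Cl > Sb > Mg > Al.

He, Cl, Sb, Mg, Al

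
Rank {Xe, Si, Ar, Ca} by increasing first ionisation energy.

Si is in period 3, group 14; Ar is in period 3, group 18; Ca is in period 4, group 2; Xe is in period 5, group 18.
IE₁ increases left→right with effective nuclear charge and decreases top→bottom as the valence shell moves farther out.
These span different periods and groups, so the two trends combine.
Si > Ca: both effects reinforce here, so Si is clearly the higher of the two.
Xe > Si: period and group pull opposite ways; the across-period shift dominates (1170 vs 786 kJ/mol).
Ar > Xe: Ar sits above Xe in group 18, so the down-group effect alone puts Ar higher.
For reference (kJ/mol): Si 786, Ar 1521, Ca 590, Xe 1170.
So from lowest to highest: Ca < Si < Xe < Ar.

Ca, Si, Xe, Ar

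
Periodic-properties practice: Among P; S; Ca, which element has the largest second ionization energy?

The second ionization energy removes an electron from the +1 ion. For each element: P⁺ still has 4 valence electrons; S⁺ still has 5 valence electrons; Ca⁺ still has 1 valence electron.
All are still removing valence electrons, so compare the +1 ions as you would atoms: IE_2 generally rises across a period (higher Z_eff) and falls down a group (larger shell), subject to the usual subshell exceptions.
Valence configurations: P⁺ [Ne]3s²3p², S⁺ [Ne]3s²3p³, Ca⁺ [Ar]4s¹.
The numbers (kJ/mol): P 1907, S 2252, Ca 1145.
Hence IE_2: Ca < P < S.

S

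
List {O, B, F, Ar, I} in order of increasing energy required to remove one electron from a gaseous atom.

B is in period 2, group 13; O is in period 2, group 16; F is in period 2, group 17; Ar is in period 3, group 18; I is in period 5, group 17.
Removing the outermost electron gets harder across a period and easier down a group.
Neither a single period nor a single group — weigh both effects.
I > B: period and group pull opposite ways; the across-period shift dominates (1008 vs 801 kJ/mol).
O > I: the two effects oppose for this pair; the down-group effect wins (1314 vs 1008 kJ/mol).
Ar > O: the two effects oppose for this pair; the across-period effect wins (1521 vs 1314 kJ/mol).
F > Ar: period and group pull opposite ways; the down-group shift dominates (1681 vs 1521 kJ/mol).
For reference (kJ/mol): B 801, O 1314, F 1681, Ar 1521, I 1008.
So from lowest to highest: B < I < O < Ar < F.

B < I < O < Ar < F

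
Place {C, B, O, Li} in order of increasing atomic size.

O < C < B < Li

Li is in period 2, group 1; B is in period 2, group 13; C is in period 2, group 14; O is in period 2, group 16.
Atomic radius shrinks across a period as nuclear charge pulls the same shell inward, and grows down a group as new shells are added.
All lie in period 2, so atomic radius increases right to left.
So from smallest to largest: O < C < B < Li.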